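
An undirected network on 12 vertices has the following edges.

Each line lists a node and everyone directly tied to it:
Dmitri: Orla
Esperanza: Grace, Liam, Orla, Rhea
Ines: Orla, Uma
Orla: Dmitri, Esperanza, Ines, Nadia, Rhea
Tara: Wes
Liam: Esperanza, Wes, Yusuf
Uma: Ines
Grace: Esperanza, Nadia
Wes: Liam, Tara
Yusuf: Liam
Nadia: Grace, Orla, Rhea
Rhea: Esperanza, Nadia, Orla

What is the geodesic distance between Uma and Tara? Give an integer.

One shortest route is Uma – Ines – Orla – Esperanza – Liam – Wes – Tara, which uses 6 edges, and at distance 5 from Uma we only reach {Wes, Yusuf}, which does not include Tara. So d(Uma,Tara) = 6.

6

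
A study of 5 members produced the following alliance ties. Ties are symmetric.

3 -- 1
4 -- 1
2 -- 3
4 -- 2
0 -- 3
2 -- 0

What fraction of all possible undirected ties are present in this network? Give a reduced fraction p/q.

There are 6 edges and 5 nodes, so the maximum possible is C(5,2) = 10.
Density = 6/10 = 3/5.

3/5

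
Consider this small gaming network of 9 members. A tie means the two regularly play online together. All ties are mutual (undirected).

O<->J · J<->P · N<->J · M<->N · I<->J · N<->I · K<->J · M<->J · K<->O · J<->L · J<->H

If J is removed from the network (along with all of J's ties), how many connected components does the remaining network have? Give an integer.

Without J, the remaining ties split the others into: {I, M, N}; {L}; {K, O}; {H}; {P}.
That's 5 separate components.

5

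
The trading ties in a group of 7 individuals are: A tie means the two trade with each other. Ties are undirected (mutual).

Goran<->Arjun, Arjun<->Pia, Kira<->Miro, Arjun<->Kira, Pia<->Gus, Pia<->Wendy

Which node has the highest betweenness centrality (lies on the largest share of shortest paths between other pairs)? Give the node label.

Unnormalized betweenness of each node: Arjun:11, Goran:0, Gus:0, Kira:5, Miro:0, Pia:9, Wendy:0.
Arjun has the largest value, 11, making it the main broker — the node through which the most shortest paths run.

Arjun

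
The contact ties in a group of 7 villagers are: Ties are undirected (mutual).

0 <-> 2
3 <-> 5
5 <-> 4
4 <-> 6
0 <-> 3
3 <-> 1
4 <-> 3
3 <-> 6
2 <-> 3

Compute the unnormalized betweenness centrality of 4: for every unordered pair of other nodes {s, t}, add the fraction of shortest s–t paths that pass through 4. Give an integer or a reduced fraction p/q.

1/2

Pairs whose geodesics pass through 4 — 6–5: 1/2.
All other pairs contribute 0.
Summing the contributions gives betweenness(4) = 1/2.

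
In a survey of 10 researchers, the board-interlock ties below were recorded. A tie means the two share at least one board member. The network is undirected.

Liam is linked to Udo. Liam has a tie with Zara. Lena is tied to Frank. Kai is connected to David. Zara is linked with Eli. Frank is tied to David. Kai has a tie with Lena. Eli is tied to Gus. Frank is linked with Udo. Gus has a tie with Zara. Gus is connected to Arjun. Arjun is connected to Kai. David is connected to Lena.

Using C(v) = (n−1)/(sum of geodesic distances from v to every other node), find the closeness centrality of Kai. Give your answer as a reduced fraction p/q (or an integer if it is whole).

9/20

Distances from Kai: Arjun:1, David:1, Eli:3, Frank:2, Gus:2, Lena:1, Liam:4, Udo:3, Zara:3. Sum = 20.
n = 10, so closeness = 9/20.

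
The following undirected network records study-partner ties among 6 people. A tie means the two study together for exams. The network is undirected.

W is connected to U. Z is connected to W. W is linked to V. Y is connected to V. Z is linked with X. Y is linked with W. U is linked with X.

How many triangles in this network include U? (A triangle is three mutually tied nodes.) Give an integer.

U's neighbors are W and X, but none of them are tied to each other, so no triangle contains U.

0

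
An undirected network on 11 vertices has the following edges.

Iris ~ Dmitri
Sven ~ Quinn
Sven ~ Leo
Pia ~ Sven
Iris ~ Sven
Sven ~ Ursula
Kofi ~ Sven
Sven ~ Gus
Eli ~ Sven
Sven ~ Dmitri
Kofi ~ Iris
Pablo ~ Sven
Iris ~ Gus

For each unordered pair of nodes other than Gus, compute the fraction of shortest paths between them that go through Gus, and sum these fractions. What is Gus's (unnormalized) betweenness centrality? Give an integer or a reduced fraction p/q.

No shortest path between any pair of other nodes passes through Gus.
Summing the contributions gives betweenness(Gus) = 0.

0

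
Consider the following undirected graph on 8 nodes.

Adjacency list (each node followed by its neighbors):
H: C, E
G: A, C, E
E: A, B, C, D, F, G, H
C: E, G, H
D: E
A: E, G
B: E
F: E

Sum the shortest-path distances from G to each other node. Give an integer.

11

Distances from G: A:1, B:2, C:1, D:2, E:1, F:2, H:2.
Sum = 1 + 2 + 1 + 2 + 1 + 2 + 2 = 11.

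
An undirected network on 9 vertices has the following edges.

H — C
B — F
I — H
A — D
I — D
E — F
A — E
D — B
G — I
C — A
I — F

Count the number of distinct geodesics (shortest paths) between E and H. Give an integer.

The shortest distance is 3. The length-3 paths are: E–F–I–H; E–A–C–H.
That gives 2 distinct shortest paths.

2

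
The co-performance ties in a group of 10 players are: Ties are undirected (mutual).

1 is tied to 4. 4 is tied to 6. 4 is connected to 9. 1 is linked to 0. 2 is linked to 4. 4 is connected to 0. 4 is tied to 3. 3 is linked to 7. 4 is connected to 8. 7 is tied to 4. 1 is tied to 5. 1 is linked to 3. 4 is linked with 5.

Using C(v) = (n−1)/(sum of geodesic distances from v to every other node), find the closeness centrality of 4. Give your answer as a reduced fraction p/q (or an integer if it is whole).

1

Distances from 4: 0:1, 1:1, 2:1, 3:1, 5:1, 6:1, 7:1, 8:1, 9:1. Sum = 9.
n = 10, so closeness = 9/9 = 1.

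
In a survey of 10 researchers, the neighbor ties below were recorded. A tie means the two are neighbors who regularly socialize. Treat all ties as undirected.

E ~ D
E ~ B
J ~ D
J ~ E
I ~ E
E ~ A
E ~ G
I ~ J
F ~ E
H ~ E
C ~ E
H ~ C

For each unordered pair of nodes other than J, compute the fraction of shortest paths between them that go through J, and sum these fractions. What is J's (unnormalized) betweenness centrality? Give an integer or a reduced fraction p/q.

1/2

Pairs whose geodesics pass through J — I–D: 1/2.
All other pairs contribute 0.
Summing the contributions gives betweenness(J) = 1/2.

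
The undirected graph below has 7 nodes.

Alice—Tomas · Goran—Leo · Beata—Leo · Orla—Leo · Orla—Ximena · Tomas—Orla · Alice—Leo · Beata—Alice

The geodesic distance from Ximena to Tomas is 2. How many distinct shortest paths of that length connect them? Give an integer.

The shortest distance is 2, and the only length-2 path is Ximena–Orla–Tomas. So there is exactly 1 shortest path.

1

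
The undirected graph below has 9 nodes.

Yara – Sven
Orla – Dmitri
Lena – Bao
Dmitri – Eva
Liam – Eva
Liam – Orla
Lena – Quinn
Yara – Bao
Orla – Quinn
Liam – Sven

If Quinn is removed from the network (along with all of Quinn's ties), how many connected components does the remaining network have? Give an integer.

Quinn's neighbors (Lena and Orla) remain reachable from one another through other ties, so the rest of the network stays in one piece.

1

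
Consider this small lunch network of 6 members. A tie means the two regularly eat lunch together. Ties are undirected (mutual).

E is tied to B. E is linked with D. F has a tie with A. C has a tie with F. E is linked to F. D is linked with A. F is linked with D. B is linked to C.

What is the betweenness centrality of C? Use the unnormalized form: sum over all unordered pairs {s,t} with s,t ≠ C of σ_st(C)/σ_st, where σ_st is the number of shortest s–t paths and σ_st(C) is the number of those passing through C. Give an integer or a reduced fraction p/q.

5/6

Pairs whose geodesics pass through C — F–B: 1/2; A–B: 1/3.
All other pairs contribute 0.
Summing the contributions gives betweenness(C) = 5/6.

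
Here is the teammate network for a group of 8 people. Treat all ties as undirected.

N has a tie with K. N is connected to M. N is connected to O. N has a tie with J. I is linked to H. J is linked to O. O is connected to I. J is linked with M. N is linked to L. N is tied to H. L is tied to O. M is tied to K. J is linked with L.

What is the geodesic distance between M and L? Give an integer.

2

One shortest route is M – J – L, which uses 2 edges, and M and L are not directly tied, so nothing shorter exists. So d(M,L) = 2.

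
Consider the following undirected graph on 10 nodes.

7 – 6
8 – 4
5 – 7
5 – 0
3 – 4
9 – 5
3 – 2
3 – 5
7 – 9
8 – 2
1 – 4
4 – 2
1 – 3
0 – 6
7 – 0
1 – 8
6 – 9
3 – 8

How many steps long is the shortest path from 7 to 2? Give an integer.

One shortest route is 7 – 5 – 3 – 2, which uses 3 edges, and at distance 2 from 7 we only reach {3}, which does not include 2. So d(7,2) = 3.

3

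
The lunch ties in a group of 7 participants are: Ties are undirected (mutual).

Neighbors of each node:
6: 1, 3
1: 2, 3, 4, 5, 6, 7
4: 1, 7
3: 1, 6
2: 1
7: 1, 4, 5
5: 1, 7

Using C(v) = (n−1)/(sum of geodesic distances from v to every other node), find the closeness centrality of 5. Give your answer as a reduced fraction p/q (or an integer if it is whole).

3/5

Distances from 5: 1:1, 2:2, 3:2, 4:2, 6:2, 7:1. Sum = 10.
n = 7, so closeness = 6/10 = 3/5.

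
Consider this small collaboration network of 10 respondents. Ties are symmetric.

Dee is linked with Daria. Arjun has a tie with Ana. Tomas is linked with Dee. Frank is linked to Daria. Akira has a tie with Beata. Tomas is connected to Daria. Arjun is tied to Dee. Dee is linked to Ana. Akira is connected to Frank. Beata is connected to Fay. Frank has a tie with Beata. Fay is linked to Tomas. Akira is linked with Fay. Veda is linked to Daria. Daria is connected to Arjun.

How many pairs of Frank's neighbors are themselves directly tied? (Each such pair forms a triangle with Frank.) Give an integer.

1

Frank's neighbors: Akira, Beata, and Daria.
Neighbor pairs that are themselves tied: Frank–Akira–Beata. Each forms one triangle with Frank, for 1 in total.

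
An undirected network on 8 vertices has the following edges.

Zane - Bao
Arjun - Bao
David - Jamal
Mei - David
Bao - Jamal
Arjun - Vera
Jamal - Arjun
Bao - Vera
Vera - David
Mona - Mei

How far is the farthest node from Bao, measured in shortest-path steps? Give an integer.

Distances from Bao: Arjun:1, David:2, Jamal:1, Mei:3, Mona:4, Vera:1, Zane:1.
The largest is 4 (to Mona), so the eccentricity of Bao is 4.

4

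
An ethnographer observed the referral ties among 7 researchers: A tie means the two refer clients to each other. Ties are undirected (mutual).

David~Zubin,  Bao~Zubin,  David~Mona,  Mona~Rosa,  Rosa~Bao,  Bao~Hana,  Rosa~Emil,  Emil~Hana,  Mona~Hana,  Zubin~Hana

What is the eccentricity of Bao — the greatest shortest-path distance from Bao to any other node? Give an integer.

2

Distances from Bao: David:2, Emil:2, Hana:1, Mona:2, Rosa:1, Zubin:1.
The largest is 2 (to Emil, Mona, and David), so the eccentricity of Bao is 2.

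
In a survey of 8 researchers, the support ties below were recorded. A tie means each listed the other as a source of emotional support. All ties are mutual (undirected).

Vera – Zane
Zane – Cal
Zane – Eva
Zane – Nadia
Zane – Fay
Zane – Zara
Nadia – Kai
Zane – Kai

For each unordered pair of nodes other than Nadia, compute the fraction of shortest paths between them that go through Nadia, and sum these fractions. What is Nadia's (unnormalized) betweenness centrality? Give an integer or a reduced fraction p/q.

No shortest path between any pair of other nodes passes through Nadia.
Summing the contributions gives betweenness(Nadia) = 0.

0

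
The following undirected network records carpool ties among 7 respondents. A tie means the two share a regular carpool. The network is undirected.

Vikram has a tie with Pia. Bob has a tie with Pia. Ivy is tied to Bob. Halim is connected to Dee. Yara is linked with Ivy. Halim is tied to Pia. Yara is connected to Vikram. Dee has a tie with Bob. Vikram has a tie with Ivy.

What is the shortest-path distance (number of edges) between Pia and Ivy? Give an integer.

2

One shortest route is Pia – Bob – Ivy, which uses 2 edges, and Pia and Ivy are not directly tied, so nothing shorter exists. So d(Pia,Ivy) = 2.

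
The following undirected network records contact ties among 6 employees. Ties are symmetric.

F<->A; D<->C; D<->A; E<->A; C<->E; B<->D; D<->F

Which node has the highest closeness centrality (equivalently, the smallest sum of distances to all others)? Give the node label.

D

Farness (sum of distances to all others) for each node — A:7, B:10, C:8, D:6, E:9, F:8.
The smallest farness is 6, for D, so D has the highest closeness.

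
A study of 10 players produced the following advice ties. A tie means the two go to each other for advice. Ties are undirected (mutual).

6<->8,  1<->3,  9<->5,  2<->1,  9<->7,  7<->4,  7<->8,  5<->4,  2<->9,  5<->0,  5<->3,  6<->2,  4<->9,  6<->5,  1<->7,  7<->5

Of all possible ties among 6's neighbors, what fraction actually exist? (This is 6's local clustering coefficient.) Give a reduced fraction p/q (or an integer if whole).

6's neighbors: 2, 5, and 8 (k = 3).
Possible neighbor pairs: C(3,2) = 3. Edges among them: none → e = 0.
Clustering(6) = 0/3 = 0.

0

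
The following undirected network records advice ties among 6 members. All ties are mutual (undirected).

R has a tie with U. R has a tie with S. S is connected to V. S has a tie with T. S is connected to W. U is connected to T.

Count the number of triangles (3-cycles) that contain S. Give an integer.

S's neighbors are R, T, V, and W, but none of them are tied to each other, so no triangle contains S.

0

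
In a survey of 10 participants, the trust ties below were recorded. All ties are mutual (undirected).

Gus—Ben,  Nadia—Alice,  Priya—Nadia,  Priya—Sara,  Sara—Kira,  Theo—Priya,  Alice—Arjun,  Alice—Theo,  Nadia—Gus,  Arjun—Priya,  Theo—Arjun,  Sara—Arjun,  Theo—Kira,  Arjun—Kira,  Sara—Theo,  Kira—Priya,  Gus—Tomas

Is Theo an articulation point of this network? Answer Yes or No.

No

Even without Theo, every remaining node can still reach every other (the residual graph is connected), so Theo is not a cut vertex.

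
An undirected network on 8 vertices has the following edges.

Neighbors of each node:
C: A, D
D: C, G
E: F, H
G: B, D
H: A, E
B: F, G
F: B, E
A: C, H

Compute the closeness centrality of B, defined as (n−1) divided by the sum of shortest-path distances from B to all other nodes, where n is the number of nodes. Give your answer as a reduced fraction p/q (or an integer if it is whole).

Distances from B: A:4, C:3, D:2, E:2, F:1, G:1, H:3. Sum = 16.
n = 8, so closeness = 7/16.

7/16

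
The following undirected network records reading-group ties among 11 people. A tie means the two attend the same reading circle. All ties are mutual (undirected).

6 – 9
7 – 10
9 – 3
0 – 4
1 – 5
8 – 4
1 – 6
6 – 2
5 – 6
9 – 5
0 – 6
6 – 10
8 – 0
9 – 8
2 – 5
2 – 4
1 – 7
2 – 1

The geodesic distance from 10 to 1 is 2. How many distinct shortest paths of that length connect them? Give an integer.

The shortest distance is 2. The length-2 paths are: 10–7–1; 10–6–1.
That gives 2 distinct shortest paths.

2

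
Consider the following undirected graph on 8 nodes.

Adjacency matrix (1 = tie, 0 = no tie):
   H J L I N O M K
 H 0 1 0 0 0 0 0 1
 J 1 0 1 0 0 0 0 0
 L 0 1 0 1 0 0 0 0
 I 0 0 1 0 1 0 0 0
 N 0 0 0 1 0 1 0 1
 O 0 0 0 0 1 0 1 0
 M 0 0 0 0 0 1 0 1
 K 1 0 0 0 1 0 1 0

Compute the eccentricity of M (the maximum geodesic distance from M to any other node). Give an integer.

Distances from M: H:2, I:3, J:3, K:1, L:4, N:2, O:1.
The largest is 4 (to L), so the eccentricity of M is 4.

4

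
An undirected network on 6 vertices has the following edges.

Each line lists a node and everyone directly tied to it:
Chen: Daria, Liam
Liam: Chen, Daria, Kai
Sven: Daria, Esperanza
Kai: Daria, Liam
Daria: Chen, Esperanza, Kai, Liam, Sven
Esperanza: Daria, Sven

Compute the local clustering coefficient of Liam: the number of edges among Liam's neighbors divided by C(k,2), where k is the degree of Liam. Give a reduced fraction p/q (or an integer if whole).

2/3

Liam's neighbors: Chen, Daria, and Kai (k = 3).
Possible neighbor pairs: C(3,2) = 3. Edges among them: Chen–Daria, Daria–Kai → e = 2.
Clustering(Liam) = 2/3.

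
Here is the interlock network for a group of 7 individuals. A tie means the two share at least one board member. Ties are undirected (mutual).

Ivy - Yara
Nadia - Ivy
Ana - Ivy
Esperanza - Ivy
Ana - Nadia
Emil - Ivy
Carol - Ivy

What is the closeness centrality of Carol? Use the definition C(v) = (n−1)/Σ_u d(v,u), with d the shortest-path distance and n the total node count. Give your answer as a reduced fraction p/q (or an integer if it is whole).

Distances from Carol: Ana:2, Emil:2, Esperanza:2, Ivy:1, Nadia:2, Yara:2. Sum = 11.
n = 7, so closeness = 6/11.

6/11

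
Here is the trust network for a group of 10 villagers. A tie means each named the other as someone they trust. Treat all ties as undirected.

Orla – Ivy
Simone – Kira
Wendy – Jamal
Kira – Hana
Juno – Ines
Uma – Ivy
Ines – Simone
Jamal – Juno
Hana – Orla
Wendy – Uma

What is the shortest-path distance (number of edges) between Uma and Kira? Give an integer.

One shortest route is Uma – Ivy – Orla – Hana – Kira, which uses 4 edges, and at distance 3 from Uma we only reach {Hana, Juno}, which does not include Kira. So d(Uma,Kira) = 4.

4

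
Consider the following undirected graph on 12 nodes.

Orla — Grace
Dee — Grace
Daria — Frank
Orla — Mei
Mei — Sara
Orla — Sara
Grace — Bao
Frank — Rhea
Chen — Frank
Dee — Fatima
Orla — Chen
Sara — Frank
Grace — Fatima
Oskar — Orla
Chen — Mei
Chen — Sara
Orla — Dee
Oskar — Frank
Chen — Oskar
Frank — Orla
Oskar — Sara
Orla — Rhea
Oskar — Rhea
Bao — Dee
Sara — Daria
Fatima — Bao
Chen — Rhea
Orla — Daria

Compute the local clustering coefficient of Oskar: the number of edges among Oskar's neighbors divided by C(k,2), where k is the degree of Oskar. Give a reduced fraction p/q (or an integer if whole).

9/10

Oskar's neighbors: Chen, Frank, Orla, Rhea, and Sara (k = 5).
Possible neighbor pairs: C(5,2) = 10. Edges among them: Chen–Frank, Chen–Orla, Chen–Rhea, Chen–Sara, Frank–Orla, Frank–Rhea, Frank–Sara, Orla–Rhea, Orla–Sara → e = 9.
Clustering(Oskar) = 9/10.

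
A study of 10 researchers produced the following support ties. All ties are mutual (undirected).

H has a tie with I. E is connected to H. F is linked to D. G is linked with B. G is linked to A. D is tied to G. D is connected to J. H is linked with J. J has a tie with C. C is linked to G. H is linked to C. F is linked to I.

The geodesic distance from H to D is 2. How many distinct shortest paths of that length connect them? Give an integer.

The shortest distance is 2, and the only length-2 path is H–J–D. So there is exactly 1 shortest path.

1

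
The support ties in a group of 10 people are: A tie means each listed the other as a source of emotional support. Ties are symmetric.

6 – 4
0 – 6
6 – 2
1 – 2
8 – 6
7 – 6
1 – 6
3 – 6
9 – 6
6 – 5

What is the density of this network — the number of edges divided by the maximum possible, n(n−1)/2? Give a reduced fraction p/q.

There are 10 edges and 10 nodes, so the maximum possible is C(10,2) = 45.
Density = 10/45 = 2/9.

2/9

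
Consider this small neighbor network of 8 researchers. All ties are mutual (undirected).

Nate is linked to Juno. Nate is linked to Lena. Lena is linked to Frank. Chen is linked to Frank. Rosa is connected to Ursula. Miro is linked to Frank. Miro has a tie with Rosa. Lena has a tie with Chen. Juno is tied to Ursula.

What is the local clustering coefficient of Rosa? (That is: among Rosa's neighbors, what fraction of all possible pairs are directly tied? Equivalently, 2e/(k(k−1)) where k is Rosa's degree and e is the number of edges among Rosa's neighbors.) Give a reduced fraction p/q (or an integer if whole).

Rosa's neighbors: Miro and Ursula (k = 2).
Possible neighbor pairs: C(2,2) = 1. Edges among them: none → e = 0.
Clustering(Rosa) = 0/1.

0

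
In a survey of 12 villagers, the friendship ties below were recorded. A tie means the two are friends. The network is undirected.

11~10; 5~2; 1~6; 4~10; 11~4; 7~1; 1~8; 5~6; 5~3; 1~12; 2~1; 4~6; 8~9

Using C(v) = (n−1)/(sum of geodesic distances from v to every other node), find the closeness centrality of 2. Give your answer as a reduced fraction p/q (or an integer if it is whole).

11/26

Distances from 2: 1:1, 3:2, 4:3, 5:1, 6:2, 7:2, 8:2, 9:3, 10:4, 11:4, 12:2. Sum = 26.
n = 12, so closeness = 11/26.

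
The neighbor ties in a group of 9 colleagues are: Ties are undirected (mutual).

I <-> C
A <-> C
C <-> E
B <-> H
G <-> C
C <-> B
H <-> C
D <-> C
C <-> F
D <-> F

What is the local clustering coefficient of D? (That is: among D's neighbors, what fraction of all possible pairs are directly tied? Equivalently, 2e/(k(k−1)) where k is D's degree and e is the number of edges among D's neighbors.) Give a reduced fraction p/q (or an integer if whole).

D's neighbors: C and F (k = 2).
Possible neighbor pairs: C(2,2) = 1. Edges among them: C–F → e = 1.
Clustering(D) = 1/1.

1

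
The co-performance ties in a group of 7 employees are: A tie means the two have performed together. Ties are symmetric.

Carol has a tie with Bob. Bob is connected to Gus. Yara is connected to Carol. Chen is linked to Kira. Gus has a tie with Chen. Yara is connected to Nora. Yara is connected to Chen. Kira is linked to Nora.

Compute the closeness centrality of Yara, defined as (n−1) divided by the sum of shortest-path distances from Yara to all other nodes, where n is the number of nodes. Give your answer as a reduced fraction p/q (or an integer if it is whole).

Distances from Yara: Bob:2, Carol:1, Chen:1, Gus:2, Kira:2, Nora:1. Sum = 9.
n = 7, so closeness = 6/9 = 2/3.

2/3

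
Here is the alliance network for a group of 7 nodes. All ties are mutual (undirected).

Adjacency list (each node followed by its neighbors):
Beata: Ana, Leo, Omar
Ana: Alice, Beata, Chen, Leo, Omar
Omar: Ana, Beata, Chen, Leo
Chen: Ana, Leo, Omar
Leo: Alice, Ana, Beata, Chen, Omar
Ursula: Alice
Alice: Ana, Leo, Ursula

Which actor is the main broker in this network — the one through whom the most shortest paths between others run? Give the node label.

Unnormalized betweenness of each node: Alice:5, Ana:10/3, Beata:0, Chen:0, Leo:10/3, Omar:1/3, Ursula:0.
Alice has the largest value, 5, making it the main broker — the node through which the most shortest paths run.

Alice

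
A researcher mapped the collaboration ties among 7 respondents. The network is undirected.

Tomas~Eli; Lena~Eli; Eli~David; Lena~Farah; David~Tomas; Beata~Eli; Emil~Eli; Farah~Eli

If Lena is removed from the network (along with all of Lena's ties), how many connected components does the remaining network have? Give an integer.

Lena's neighbors (Eli and Farah) remain reachable from one another through other ties, so the rest of the network stays in one piece.

1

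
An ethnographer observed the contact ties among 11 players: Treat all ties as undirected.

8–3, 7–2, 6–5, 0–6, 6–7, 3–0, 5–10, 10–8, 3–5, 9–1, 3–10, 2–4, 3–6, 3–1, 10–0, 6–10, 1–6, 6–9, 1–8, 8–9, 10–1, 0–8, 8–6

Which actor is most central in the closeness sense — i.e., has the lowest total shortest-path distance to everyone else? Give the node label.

Farness (sum of distances to all others) for each node — 0:19, 1:18, 2:25, 3:17, 4:34, 5:20, 6:13, 7:18, 8:17, 9:20, 10:17.
The smallest farness is 13, for 6, so 6 has the highest closeness.

6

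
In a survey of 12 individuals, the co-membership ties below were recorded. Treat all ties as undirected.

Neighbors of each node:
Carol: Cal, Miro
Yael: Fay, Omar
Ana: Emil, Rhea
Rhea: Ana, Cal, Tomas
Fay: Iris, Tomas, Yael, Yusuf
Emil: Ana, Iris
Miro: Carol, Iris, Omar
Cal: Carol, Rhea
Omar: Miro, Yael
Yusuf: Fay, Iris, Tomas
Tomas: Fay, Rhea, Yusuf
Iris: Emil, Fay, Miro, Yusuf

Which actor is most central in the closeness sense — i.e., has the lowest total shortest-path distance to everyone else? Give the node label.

Farness (sum of distances to all others) for each node — Ana:28, Cal:27, Carol:26, Emil:25, Fay:21, Iris:20, Miro:22, Omar:28, Rhea:24, Tomas:23, Yael:27, Yusuf:23.
The smallest farness is 20, for Iris, so Iris has the highest closeness.

Iris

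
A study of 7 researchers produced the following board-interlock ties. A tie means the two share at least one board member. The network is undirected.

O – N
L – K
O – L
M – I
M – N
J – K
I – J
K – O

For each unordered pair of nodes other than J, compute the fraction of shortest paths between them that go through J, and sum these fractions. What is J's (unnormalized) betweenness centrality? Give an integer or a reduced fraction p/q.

Pairs whose geodesics pass through J — O–I: 1/2; L–I: 1; K–I: 1; K–M: 1/2.
All other pairs contribute 0.
Summing the contributions gives betweenness(J) = 3.

3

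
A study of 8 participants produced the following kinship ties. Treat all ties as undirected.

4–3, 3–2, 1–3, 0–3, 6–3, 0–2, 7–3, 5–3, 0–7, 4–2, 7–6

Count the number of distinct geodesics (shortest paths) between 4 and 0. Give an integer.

The shortest distance is 2. The length-2 paths are: 4–3–0; 4–2–0.
That gives 2 distinct shortest paths.

2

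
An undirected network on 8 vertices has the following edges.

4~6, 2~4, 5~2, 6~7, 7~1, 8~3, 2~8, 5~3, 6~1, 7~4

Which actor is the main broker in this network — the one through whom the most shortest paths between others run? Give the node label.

Unnormalized betweenness of each node: 1:0, 2:25/2, 3:1/2, 4:12, 5:5/2, 6:5/2, 7:5/2, 8:5/2.
2 has the largest value, 25/2, making it the main broker — the node through which the most shortest paths run.

2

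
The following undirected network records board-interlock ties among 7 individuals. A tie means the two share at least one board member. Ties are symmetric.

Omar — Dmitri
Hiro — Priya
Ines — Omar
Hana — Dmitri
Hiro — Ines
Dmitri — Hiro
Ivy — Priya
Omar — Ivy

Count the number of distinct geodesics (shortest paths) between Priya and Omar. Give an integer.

1

The shortest distance is 2, and the only length-2 path is Priya–Ivy–Omar. So there is exactly 1 shortest path.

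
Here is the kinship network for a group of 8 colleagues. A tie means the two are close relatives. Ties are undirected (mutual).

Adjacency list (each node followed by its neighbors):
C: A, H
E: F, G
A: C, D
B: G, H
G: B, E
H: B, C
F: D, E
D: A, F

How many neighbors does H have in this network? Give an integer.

2

H is directly tied to B and C. That is 2 neighbors, so the degree of H is 2.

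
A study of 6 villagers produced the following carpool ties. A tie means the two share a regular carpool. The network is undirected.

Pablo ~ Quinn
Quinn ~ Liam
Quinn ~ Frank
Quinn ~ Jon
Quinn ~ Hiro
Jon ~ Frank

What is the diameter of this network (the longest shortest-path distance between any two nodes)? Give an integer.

Eccentricity of each node (its greatest distance to any other): Frank:2, Hiro:2, Jon:2, Liam:2, Pablo:2, Quinn:1.
The maximum eccentricity is 2, realized for instance by the pair Pablo–Liam via Pablo – Quinn – Liam. So the diameter is 2.

2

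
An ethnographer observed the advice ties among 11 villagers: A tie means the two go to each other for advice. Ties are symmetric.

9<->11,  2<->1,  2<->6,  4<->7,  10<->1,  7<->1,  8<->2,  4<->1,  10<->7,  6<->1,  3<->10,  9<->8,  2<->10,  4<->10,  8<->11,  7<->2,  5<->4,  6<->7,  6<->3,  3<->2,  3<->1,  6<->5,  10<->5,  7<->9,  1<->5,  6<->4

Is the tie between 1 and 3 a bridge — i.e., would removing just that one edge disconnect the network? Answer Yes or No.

No

Even without that edge, 1 still reaches 3 via 1 – 6 – 3, so the network stays connected. Not a bridge.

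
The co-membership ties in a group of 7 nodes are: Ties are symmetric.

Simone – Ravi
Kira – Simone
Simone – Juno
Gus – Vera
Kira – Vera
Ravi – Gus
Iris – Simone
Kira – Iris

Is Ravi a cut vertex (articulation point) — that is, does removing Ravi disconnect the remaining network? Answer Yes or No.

Even without Ravi, every remaining node can still reach every other (the residual graph is connected), so Ravi is not a cut vertex.

No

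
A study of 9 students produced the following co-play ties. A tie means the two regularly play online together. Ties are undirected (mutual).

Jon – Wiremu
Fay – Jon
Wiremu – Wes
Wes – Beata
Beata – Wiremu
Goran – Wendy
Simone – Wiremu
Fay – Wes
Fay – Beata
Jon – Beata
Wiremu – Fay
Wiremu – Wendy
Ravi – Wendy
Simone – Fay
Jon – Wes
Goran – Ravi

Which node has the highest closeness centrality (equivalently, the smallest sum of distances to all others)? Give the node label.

Farness (sum of distances to all others) for each node — Beata:14, Fay:13, Goran:19, Jon:14, Ravi:19, Simone:16, Wendy:13, Wes:14, Wiremu:10.
The smallest farness is 10, for Wiremu, so Wiremu has the highest closeness.

Wiremu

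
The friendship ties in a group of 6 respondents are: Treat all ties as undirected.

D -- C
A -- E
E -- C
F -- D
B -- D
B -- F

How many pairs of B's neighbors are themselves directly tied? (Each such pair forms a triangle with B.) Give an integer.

1

B's neighbors: D and F.
Neighbor pairs that are themselves tied: B–D–F. Each forms one triangle with B, for 1 in total.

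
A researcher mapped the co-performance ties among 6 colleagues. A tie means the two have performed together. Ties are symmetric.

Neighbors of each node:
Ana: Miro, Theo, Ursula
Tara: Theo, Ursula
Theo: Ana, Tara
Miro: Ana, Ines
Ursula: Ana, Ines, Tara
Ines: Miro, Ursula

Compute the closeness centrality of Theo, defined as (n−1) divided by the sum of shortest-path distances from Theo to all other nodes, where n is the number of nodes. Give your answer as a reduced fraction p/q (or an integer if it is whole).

5/9

Distances from Theo: Ana:1, Ines:3, Miro:2, Tara:1, Ursula:2. Sum = 9.
n = 6, so closeness = 5/9.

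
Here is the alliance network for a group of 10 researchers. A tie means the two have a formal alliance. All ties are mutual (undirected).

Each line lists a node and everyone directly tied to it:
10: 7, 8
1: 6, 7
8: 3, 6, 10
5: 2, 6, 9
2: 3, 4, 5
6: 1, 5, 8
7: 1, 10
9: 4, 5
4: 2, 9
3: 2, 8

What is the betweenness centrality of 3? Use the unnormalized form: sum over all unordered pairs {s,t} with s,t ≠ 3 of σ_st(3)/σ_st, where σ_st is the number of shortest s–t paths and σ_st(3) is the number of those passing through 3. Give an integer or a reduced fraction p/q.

29/6

Pairs whose geodesics pass through 3 — 7–2: 1/2; 7–4: 1/3; 10–2: 1; 10–4: 1; 8–2: 1; 8–4: 1.
All other pairs contribute 0.
Summing the contributions gives betweenness(3) = 29/6.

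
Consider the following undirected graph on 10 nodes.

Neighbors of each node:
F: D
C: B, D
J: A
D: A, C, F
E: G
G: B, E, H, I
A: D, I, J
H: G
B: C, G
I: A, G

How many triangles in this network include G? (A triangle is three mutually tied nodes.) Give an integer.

0

G's neighbors are B, E, H, and I, but none of them are tied to each other, so no triangle contains G.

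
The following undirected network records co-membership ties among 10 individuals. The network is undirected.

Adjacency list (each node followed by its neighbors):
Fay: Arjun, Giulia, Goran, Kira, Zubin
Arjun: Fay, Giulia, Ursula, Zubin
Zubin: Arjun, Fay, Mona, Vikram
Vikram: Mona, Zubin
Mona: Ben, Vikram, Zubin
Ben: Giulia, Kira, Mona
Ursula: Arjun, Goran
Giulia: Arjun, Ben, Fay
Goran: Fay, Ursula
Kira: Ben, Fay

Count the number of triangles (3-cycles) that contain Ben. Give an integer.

Ben's neighbors are Giulia, Kira, and Mona, but none of them are tied to each other, so no triangle contains Ben.

0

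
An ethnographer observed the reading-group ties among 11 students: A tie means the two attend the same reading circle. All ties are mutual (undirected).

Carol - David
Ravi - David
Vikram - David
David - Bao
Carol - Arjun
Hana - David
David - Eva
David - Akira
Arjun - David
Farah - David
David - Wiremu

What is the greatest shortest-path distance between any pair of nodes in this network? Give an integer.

Eccentricity of each node (its greatest distance to any other): Akira:2, Arjun:2, Bao:2, Carol:2, David:1, Eva:2, Farah:2, Hana:2, Ravi:2, Vikram:2, Wiremu:2.
The maximum eccentricity is 2, realized for instance by the pair Bao–Vikram via Bao – David – Vikram. So the diameter is 2.

2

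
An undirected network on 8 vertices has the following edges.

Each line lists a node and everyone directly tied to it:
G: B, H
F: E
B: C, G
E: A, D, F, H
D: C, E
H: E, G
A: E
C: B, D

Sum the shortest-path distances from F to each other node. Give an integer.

17

Distances from F: A:2, B:4, C:3, D:2, E:1, G:3, H:2.
Sum = 2 + 4 + 3 + 2 + 1 + 3 + 2 = 17.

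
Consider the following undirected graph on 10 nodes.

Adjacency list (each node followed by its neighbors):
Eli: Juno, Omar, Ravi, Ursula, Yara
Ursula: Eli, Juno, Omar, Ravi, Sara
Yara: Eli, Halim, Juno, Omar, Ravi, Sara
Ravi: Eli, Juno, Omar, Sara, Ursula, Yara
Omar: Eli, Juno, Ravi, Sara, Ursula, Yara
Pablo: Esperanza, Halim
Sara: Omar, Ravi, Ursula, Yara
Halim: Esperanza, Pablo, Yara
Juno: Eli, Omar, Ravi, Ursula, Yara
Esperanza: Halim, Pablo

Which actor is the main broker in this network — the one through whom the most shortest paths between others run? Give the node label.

Unnormalized betweenness of each node: Eli:4/5, Esperanza:0, Halim:14, Juno:4/5, Omar:13/10, Pablo:0, Ravi:13/10, Sara:4/5, Ursula:1/2, Yara:37/2.
Yara has the largest value, 37/2, making it the main broker — the node through which the most shortest paths run.

Yara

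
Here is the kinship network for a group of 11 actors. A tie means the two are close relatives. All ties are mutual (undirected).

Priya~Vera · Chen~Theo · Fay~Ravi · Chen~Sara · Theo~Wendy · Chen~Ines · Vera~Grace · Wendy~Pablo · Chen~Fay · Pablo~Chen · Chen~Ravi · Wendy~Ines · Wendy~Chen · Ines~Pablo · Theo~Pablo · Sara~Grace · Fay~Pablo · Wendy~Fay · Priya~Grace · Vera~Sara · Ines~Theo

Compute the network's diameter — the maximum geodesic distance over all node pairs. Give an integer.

4

Eccentricity of each node (its greatest distance to any other): Chen:3, Fay:4, Grace:3, Ines:4, Pablo:4, Priya:4, Ravi:4, Sara:2, Theo:4, Vera:3, Wendy:4.
The maximum eccentricity is 4, realized for instance by the pair Priya–Wendy via Priya – Grace – Sara – Chen – Wendy. So the diameter is 4.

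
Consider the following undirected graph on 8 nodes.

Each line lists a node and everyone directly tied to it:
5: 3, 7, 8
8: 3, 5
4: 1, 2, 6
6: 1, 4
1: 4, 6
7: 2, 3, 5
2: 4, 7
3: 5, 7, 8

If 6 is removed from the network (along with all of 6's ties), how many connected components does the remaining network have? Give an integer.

1

6's neighbors (1 and 4) remain reachable from one another through other ties, so the rest of the network stays in one piece.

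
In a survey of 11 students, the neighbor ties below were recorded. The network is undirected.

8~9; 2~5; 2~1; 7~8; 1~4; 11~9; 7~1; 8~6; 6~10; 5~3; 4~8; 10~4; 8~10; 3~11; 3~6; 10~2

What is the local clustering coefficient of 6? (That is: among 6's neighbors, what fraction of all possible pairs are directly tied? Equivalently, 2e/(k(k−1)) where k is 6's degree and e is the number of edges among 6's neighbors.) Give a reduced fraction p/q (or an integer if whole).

6's neighbors: 3, 8, and 10 (k = 3).
Possible neighbor pairs: C(3,2) = 3. Edges among them: 8–10 → e = 1.
Clustering(6) = 1/3.

1/3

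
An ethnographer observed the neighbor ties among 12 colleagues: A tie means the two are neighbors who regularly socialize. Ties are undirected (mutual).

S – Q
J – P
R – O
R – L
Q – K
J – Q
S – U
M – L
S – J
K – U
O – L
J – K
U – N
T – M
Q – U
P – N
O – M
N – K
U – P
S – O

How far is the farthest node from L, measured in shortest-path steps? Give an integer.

Distances from L: J:3, K:4, M:1, N:4, O:1, P:4, Q:3, R:1, S:2, T:2, U:3.
The largest is 4 (to K, P, and N), so the eccentricity of L is 4.

4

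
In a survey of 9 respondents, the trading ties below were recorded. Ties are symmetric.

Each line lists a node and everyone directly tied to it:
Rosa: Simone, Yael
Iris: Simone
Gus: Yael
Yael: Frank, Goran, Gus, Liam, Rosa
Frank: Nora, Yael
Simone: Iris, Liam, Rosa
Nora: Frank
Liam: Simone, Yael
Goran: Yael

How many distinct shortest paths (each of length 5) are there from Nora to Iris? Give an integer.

2

The shortest distance is 5. The length-5 paths are: Nora–Frank–Yael–Rosa–Simone–Iris; Nora–Frank–Yael–Liam–Simone–Iris.
That gives 2 distinct shortest paths.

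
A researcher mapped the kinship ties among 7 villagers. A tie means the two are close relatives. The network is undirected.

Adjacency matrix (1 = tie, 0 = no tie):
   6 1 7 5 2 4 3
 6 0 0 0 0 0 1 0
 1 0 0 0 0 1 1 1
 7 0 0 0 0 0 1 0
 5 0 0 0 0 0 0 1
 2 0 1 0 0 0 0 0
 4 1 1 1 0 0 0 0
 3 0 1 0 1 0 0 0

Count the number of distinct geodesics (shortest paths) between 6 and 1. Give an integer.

1

The shortest distance is 2, and the only length-2 path is 6–4–1. So there is exactly 1 shortest path.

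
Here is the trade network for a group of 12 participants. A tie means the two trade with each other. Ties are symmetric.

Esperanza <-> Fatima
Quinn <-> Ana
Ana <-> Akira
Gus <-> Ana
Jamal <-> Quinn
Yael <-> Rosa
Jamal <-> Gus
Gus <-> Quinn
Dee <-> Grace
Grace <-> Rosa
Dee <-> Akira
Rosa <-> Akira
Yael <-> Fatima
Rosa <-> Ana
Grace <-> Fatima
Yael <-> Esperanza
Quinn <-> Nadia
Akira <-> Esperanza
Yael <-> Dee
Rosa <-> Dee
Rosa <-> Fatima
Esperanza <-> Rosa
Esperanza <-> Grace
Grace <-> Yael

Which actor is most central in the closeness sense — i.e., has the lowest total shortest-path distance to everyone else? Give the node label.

Rosa

Farness (sum of distances to all others) for each node — Akira:20, Ana:18, Dee:24, Esperanza:23, Fatima:24, Grace:23, Gus:24, Jamal:32, Nadia:33, Quinn:23, Rosa:17, Yael:23.
The smallest farness is 17, for Rosa, so Rosa has the highest closeness.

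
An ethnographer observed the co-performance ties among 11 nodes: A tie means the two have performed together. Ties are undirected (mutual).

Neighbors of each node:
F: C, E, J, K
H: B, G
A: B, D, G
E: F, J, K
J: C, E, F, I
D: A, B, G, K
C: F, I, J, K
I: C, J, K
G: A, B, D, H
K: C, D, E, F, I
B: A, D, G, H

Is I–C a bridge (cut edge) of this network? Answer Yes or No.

No

Even without that edge, I still reaches C via I – J – C, so the network stays connected. Not a bridge.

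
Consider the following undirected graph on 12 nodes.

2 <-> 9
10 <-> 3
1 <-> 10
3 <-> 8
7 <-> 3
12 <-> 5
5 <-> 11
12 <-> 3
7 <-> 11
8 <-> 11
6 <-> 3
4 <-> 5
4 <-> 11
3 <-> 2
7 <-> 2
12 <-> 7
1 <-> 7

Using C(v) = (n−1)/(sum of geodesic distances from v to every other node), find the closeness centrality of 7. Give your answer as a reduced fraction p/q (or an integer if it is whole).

11/17

Distances from 7: 1:1, 2:1, 3:1, 4:2, 5:2, 6:2, 8:2, 9:2, 10:2, 11:1, 12:1. Sum = 17.
n = 12, so closeness = 11/17.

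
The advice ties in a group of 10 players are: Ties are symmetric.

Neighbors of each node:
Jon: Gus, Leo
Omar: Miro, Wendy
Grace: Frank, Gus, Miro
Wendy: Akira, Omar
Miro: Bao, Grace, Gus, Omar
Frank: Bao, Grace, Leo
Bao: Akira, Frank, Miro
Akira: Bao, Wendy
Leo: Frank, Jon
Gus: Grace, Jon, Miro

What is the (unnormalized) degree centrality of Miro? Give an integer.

4

Miro is directly tied to Bao, Grace, Gus, and Omar. That is 4 neighbors, so the degree of Miro is 4.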